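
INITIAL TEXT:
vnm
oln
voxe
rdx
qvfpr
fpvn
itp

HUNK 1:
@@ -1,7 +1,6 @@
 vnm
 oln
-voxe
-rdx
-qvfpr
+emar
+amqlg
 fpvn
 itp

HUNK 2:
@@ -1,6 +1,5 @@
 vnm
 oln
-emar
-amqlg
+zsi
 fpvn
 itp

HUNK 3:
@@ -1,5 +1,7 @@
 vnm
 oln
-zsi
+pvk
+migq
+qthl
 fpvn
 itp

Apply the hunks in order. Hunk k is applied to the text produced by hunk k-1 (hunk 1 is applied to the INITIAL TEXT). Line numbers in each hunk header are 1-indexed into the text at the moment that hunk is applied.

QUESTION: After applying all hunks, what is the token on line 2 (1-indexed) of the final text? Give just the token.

Hunk 1: at line 1 remove [voxe,rdx,qvfpr] add [emar,amqlg] -> 6 lines: vnm oln emar amqlg fpvn itp
Hunk 2: at line 1 remove [emar,amqlg] add [zsi] -> 5 lines: vnm oln zsi fpvn itp
Hunk 3: at line 1 remove [zsi] add [pvk,migq,qthl] -> 7 lines: vnm oln pvk migq qthl fpvn itp
Final line 2: oln

Answer: oln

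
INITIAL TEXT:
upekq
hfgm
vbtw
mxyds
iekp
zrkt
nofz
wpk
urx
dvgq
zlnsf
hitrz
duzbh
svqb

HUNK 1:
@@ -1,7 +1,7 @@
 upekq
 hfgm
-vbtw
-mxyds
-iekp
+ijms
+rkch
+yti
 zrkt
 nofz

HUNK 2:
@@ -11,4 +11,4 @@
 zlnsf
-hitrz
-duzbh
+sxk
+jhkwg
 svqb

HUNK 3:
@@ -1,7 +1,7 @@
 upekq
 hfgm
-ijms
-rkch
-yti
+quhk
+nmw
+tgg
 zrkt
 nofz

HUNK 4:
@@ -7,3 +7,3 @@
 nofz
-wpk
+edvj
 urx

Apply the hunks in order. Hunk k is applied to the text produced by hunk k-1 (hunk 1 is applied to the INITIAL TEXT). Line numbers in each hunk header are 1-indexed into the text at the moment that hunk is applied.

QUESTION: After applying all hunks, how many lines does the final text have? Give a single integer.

Hunk 1: at line 1 remove [vbtw,mxyds,iekp] add [ijms,rkch,yti] -> 14 lines: upekq hfgm ijms rkch yti zrkt nofz wpk urx dvgq zlnsf hitrz duzbh svqb
Hunk 2: at line 11 remove [hitrz,duzbh] add [sxk,jhkwg] -> 14 lines: upekq hfgm ijms rkch yti zrkt nofz wpk urx dvgq zlnsf sxk jhkwg svqb
Hunk 3: at line 1 remove [ijms,rkch,yti] add [quhk,nmw,tgg] -> 14 lines: upekq hfgm quhk nmw tgg zrkt nofz wpk urx dvgq zlnsf sxk jhkwg svqb
Hunk 4: at line 7 remove [wpk] add [edvj] -> 14 lines: upekq hfgm quhk nmw tgg zrkt nofz edvj urx dvgq zlnsf sxk jhkwg svqb
Final line count: 14

Answer: 14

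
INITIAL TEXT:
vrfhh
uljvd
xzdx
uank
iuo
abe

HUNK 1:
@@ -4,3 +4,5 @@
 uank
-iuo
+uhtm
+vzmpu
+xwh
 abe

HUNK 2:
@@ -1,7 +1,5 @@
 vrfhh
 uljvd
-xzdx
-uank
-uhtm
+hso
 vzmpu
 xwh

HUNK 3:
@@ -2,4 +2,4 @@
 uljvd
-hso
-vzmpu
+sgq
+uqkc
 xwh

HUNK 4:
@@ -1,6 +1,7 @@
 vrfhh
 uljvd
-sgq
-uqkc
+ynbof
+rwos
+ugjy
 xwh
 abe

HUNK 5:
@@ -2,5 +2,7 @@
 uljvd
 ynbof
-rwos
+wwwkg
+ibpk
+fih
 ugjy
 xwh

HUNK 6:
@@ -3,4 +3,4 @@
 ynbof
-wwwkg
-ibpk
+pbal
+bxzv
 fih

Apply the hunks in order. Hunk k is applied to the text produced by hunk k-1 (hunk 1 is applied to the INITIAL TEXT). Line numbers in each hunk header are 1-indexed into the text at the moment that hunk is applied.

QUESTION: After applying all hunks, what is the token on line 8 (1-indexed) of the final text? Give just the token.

Answer: xwh

Derivation:
Hunk 1: at line 4 remove [iuo] add [uhtm,vzmpu,xwh] -> 8 lines: vrfhh uljvd xzdx uank uhtm vzmpu xwh abe
Hunk 2: at line 1 remove [xzdx,uank,uhtm] add [hso] -> 6 lines: vrfhh uljvd hso vzmpu xwh abe
Hunk 3: at line 2 remove [hso,vzmpu] add [sgq,uqkc] -> 6 lines: vrfhh uljvd sgq uqkc xwh abe
Hunk 4: at line 1 remove [sgq,uqkc] add [ynbof,rwos,ugjy] -> 7 lines: vrfhh uljvd ynbof rwos ugjy xwh abe
Hunk 5: at line 2 remove [rwos] add [wwwkg,ibpk,fih] -> 9 lines: vrfhh uljvd ynbof wwwkg ibpk fih ugjy xwh abe
Hunk 6: at line 3 remove [wwwkg,ibpk] add [pbal,bxzv] -> 9 lines: vrfhh uljvd ynbof pbal bxzv fih ugjy xwh abe
Final line 8: xwh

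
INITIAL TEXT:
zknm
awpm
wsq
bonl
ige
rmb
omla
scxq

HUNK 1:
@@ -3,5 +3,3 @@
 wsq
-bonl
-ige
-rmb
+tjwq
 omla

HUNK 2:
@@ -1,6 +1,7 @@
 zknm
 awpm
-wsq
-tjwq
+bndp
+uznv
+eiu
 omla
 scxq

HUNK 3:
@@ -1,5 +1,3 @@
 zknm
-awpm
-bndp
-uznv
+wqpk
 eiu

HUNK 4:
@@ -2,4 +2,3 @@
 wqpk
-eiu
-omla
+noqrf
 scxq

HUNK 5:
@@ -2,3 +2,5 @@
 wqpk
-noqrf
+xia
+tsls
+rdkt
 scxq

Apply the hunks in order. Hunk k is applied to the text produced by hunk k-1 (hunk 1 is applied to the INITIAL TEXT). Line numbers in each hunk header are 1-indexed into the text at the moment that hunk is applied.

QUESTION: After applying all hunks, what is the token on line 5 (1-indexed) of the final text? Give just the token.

Answer: rdkt

Derivation:
Hunk 1: at line 3 remove [bonl,ige,rmb] add [tjwq] -> 6 lines: zknm awpm wsq tjwq omla scxq
Hunk 2: at line 1 remove [wsq,tjwq] add [bndp,uznv,eiu] -> 7 lines: zknm awpm bndp uznv eiu omla scxq
Hunk 3: at line 1 remove [awpm,bndp,uznv] add [wqpk] -> 5 lines: zknm wqpk eiu omla scxq
Hunk 4: at line 2 remove [eiu,omla] add [noqrf] -> 4 lines: zknm wqpk noqrf scxq
Hunk 5: at line 2 remove [noqrf] add [xia,tsls,rdkt] -> 6 lines: zknm wqpk xia tsls rdkt scxq
Final line 5: rdkt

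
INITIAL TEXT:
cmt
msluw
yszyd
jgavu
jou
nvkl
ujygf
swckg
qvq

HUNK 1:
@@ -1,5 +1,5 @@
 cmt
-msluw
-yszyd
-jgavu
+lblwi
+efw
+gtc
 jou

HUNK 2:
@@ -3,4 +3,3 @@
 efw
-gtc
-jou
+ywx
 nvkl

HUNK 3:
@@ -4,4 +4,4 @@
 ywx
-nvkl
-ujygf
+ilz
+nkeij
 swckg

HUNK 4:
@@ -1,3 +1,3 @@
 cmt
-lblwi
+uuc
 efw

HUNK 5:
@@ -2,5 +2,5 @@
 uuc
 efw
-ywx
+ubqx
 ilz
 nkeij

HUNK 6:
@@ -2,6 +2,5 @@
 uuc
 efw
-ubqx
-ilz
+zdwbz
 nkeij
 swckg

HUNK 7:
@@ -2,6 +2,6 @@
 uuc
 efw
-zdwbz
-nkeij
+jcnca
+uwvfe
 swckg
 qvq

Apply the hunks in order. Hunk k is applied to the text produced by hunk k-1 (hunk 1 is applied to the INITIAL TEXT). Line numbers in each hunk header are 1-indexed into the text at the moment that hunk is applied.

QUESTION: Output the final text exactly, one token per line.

Answer: cmt
uuc
efw
jcnca
uwvfe
swckg
qvq

Derivation:
Hunk 1: at line 1 remove [msluw,yszyd,jgavu] add [lblwi,efw,gtc] -> 9 lines: cmt lblwi efw gtc jou nvkl ujygf swckg qvq
Hunk 2: at line 3 remove [gtc,jou] add [ywx] -> 8 lines: cmt lblwi efw ywx nvkl ujygf swckg qvq
Hunk 3: at line 4 remove [nvkl,ujygf] add [ilz,nkeij] -> 8 lines: cmt lblwi efw ywx ilz nkeij swckg qvq
Hunk 4: at line 1 remove [lblwi] add [uuc] -> 8 lines: cmt uuc efw ywx ilz nkeij swckg qvq
Hunk 5: at line 2 remove [ywx] add [ubqx] -> 8 lines: cmt uuc efw ubqx ilz nkeij swckg qvq
Hunk 6: at line 2 remove [ubqx,ilz] add [zdwbz] -> 7 lines: cmt uuc efw zdwbz nkeij swckg qvq
Hunk 7: at line 2 remove [zdwbz,nkeij] add [jcnca,uwvfe] -> 7 lines: cmt uuc efw jcnca uwvfe swckg qvq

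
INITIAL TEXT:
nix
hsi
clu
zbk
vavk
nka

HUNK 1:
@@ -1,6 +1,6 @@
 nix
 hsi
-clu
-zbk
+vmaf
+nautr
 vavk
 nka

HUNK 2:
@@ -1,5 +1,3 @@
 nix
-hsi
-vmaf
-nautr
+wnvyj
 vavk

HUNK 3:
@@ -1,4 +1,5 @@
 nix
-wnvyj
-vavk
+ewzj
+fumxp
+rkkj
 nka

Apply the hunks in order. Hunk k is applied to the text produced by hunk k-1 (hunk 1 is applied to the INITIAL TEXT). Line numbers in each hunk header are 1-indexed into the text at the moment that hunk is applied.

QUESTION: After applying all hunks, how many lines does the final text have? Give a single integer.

Hunk 1: at line 1 remove [clu,zbk] add [vmaf,nautr] -> 6 lines: nix hsi vmaf nautr vavk nka
Hunk 2: at line 1 remove [hsi,vmaf,nautr] add [wnvyj] -> 4 lines: nix wnvyj vavk nka
Hunk 3: at line 1 remove [wnvyj,vavk] add [ewzj,fumxp,rkkj] -> 5 lines: nix ewzj fumxp rkkj nka
Final line count: 5

Answer: 5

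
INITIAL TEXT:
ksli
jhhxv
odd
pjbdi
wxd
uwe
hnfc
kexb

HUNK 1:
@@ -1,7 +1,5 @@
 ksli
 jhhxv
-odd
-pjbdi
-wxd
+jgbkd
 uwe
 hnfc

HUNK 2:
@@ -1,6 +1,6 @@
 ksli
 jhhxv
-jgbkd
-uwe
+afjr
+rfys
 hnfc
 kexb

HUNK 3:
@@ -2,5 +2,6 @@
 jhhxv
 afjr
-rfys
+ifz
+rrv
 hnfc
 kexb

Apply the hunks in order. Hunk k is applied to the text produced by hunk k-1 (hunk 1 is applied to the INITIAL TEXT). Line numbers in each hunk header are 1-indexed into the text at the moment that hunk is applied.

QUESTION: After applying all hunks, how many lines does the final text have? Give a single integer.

Answer: 7

Derivation:
Hunk 1: at line 1 remove [odd,pjbdi,wxd] add [jgbkd] -> 6 lines: ksli jhhxv jgbkd uwe hnfc kexb
Hunk 2: at line 1 remove [jgbkd,uwe] add [afjr,rfys] -> 6 lines: ksli jhhxv afjr rfys hnfc kexb
Hunk 3: at line 2 remove [rfys] add [ifz,rrv] -> 7 lines: ksli jhhxv afjr ifz rrv hnfc kexb
Final line count: 7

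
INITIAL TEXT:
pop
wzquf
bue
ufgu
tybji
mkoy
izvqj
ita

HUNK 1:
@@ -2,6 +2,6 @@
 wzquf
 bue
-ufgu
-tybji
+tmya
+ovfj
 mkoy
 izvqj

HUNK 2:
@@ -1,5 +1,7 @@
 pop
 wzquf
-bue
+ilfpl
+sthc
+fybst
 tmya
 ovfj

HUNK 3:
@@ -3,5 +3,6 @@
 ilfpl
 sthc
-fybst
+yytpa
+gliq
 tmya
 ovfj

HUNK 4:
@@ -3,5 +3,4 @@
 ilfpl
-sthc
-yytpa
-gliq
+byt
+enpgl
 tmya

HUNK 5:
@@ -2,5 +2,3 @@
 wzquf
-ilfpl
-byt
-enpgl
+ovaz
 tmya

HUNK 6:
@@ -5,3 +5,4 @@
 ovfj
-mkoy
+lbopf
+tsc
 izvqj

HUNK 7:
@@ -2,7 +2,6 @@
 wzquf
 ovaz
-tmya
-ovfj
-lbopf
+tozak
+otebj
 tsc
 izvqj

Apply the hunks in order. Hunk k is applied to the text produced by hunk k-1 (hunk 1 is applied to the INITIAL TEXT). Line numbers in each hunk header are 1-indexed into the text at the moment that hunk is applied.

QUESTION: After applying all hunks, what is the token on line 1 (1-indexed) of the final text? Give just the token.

Hunk 1: at line 2 remove [ufgu,tybji] add [tmya,ovfj] -> 8 lines: pop wzquf bue tmya ovfj mkoy izvqj ita
Hunk 2: at line 1 remove [bue] add [ilfpl,sthc,fybst] -> 10 lines: pop wzquf ilfpl sthc fybst tmya ovfj mkoy izvqj ita
Hunk 3: at line 3 remove [fybst] add [yytpa,gliq] -> 11 lines: pop wzquf ilfpl sthc yytpa gliq tmya ovfj mkoy izvqj ita
Hunk 4: at line 3 remove [sthc,yytpa,gliq] add [byt,enpgl] -> 10 lines: pop wzquf ilfpl byt enpgl tmya ovfj mkoy izvqj ita
Hunk 5: at line 2 remove [ilfpl,byt,enpgl] add [ovaz] -> 8 lines: pop wzquf ovaz tmya ovfj mkoy izvqj ita
Hunk 6: at line 5 remove [mkoy] add [lbopf,tsc] -> 9 lines: pop wzquf ovaz tmya ovfj lbopf tsc izvqj ita
Hunk 7: at line 2 remove [tmya,ovfj,lbopf] add [tozak,otebj] -> 8 lines: pop wzquf ovaz tozak otebj tsc izvqj ita
Final line 1: pop

Answer: pop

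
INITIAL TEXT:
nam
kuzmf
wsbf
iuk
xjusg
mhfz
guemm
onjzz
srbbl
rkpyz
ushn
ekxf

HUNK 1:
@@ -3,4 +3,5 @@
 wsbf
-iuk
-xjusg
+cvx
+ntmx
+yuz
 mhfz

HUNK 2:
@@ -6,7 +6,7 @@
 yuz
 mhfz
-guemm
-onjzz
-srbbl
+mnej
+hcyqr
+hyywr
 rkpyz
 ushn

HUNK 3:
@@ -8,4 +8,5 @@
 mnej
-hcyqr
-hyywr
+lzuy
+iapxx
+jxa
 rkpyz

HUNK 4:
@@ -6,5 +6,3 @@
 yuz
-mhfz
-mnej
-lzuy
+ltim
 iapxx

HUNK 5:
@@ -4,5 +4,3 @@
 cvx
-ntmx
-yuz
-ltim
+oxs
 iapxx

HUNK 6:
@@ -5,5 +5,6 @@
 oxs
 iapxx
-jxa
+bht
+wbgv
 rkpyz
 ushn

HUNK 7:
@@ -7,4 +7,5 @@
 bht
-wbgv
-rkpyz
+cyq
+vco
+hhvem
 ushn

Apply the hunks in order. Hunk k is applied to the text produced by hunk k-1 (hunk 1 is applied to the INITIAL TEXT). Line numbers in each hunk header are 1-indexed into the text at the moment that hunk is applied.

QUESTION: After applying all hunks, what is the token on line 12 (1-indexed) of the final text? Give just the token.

Hunk 1: at line 3 remove [iuk,xjusg] add [cvx,ntmx,yuz] -> 13 lines: nam kuzmf wsbf cvx ntmx yuz mhfz guemm onjzz srbbl rkpyz ushn ekxf
Hunk 2: at line 6 remove [guemm,onjzz,srbbl] add [mnej,hcyqr,hyywr] -> 13 lines: nam kuzmf wsbf cvx ntmx yuz mhfz mnej hcyqr hyywr rkpyz ushn ekxf
Hunk 3: at line 8 remove [hcyqr,hyywr] add [lzuy,iapxx,jxa] -> 14 lines: nam kuzmf wsbf cvx ntmx yuz mhfz mnej lzuy iapxx jxa rkpyz ushn ekxf
Hunk 4: at line 6 remove [mhfz,mnej,lzuy] add [ltim] -> 12 lines: nam kuzmf wsbf cvx ntmx yuz ltim iapxx jxa rkpyz ushn ekxf
Hunk 5: at line 4 remove [ntmx,yuz,ltim] add [oxs] -> 10 lines: nam kuzmf wsbf cvx oxs iapxx jxa rkpyz ushn ekxf
Hunk 6: at line 5 remove [jxa] add [bht,wbgv] -> 11 lines: nam kuzmf wsbf cvx oxs iapxx bht wbgv rkpyz ushn ekxf
Hunk 7: at line 7 remove [wbgv,rkpyz] add [cyq,vco,hhvem] -> 12 lines: nam kuzmf wsbf cvx oxs iapxx bht cyq vco hhvem ushn ekxf
Final line 12: ekxf

Answer: ekxf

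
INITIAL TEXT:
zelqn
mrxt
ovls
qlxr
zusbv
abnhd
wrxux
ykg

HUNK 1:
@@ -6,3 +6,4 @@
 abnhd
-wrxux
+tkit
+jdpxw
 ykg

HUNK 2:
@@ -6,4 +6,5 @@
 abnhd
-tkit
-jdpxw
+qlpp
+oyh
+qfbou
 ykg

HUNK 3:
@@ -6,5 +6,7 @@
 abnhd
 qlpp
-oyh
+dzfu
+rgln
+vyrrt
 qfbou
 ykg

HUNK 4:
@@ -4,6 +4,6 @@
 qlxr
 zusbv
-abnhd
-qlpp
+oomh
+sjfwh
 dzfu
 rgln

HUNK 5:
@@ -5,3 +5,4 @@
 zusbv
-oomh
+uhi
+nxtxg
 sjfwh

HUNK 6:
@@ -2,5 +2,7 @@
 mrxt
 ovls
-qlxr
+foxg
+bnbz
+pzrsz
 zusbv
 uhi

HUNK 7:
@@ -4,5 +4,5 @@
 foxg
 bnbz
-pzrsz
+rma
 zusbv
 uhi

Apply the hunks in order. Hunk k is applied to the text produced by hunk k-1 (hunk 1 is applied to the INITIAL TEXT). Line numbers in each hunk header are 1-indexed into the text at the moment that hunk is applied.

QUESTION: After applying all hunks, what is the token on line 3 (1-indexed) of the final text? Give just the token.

Answer: ovls

Derivation:
Hunk 1: at line 6 remove [wrxux] add [tkit,jdpxw] -> 9 lines: zelqn mrxt ovls qlxr zusbv abnhd tkit jdpxw ykg
Hunk 2: at line 6 remove [tkit,jdpxw] add [qlpp,oyh,qfbou] -> 10 lines: zelqn mrxt ovls qlxr zusbv abnhd qlpp oyh qfbou ykg
Hunk 3: at line 6 remove [oyh] add [dzfu,rgln,vyrrt] -> 12 lines: zelqn mrxt ovls qlxr zusbv abnhd qlpp dzfu rgln vyrrt qfbou ykg
Hunk 4: at line 4 remove [abnhd,qlpp] add [oomh,sjfwh] -> 12 lines: zelqn mrxt ovls qlxr zusbv oomh sjfwh dzfu rgln vyrrt qfbou ykg
Hunk 5: at line 5 remove [oomh] add [uhi,nxtxg] -> 13 lines: zelqn mrxt ovls qlxr zusbv uhi nxtxg sjfwh dzfu rgln vyrrt qfbou ykg
Hunk 6: at line 2 remove [qlxr] add [foxg,bnbz,pzrsz] -> 15 lines: zelqn mrxt ovls foxg bnbz pzrsz zusbv uhi nxtxg sjfwh dzfu rgln vyrrt qfbou ykg
Hunk 7: at line 4 remove [pzrsz] add [rma] -> 15 lines: zelqn mrxt ovls foxg bnbz rma zusbv uhi nxtxg sjfwh dzfu rgln vyrrt qfbou ykg
Final line 3: ovls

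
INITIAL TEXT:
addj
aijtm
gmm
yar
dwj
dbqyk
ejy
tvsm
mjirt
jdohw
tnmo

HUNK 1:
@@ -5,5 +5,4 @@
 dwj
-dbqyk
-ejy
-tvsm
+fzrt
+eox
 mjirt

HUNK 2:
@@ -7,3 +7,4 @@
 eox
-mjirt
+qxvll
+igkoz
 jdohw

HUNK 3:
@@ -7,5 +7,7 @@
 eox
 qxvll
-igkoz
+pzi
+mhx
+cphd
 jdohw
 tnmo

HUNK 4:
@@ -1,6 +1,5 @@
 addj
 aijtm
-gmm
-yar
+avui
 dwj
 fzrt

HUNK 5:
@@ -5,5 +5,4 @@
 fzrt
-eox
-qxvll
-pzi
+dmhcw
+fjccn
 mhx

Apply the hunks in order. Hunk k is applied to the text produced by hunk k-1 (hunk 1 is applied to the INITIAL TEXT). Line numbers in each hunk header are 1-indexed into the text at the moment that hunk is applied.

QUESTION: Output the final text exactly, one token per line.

Answer: addj
aijtm
avui
dwj
fzrt
dmhcw
fjccn
mhx
cphd
jdohw
tnmo

Derivation:
Hunk 1: at line 5 remove [dbqyk,ejy,tvsm] add [fzrt,eox] -> 10 lines: addj aijtm gmm yar dwj fzrt eox mjirt jdohw tnmo
Hunk 2: at line 7 remove [mjirt] add [qxvll,igkoz] -> 11 lines: addj aijtm gmm yar dwj fzrt eox qxvll igkoz jdohw tnmo
Hunk 3: at line 7 remove [igkoz] add [pzi,mhx,cphd] -> 13 lines: addj aijtm gmm yar dwj fzrt eox qxvll pzi mhx cphd jdohw tnmo
Hunk 4: at line 1 remove [gmm,yar] add [avui] -> 12 lines: addj aijtm avui dwj fzrt eox qxvll pzi mhx cphd jdohw tnmo
Hunk 5: at line 5 remove [eox,qxvll,pzi] add [dmhcw,fjccn] -> 11 lines: addj aijtm avui dwj fzrt dmhcw fjccn mhx cphd jdohw tnmo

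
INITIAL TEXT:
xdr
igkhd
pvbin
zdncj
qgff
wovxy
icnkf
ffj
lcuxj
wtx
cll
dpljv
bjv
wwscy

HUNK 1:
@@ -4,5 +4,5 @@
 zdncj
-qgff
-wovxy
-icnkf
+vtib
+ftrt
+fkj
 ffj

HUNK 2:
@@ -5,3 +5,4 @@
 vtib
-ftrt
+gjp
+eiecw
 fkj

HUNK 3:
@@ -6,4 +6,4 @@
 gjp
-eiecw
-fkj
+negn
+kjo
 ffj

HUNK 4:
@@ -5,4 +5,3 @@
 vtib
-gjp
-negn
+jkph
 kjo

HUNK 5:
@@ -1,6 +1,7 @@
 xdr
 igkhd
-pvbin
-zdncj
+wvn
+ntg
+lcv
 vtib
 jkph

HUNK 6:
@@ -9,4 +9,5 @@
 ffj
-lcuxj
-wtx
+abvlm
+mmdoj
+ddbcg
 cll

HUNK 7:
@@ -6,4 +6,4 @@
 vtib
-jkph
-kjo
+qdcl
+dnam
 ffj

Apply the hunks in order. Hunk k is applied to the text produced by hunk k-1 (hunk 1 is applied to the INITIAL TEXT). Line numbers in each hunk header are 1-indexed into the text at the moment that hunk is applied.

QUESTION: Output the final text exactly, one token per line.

Answer: xdr
igkhd
wvn
ntg
lcv
vtib
qdcl
dnam
ffj
abvlm
mmdoj
ddbcg
cll
dpljv
bjv
wwscy

Derivation:
Hunk 1: at line 4 remove [qgff,wovxy,icnkf] add [vtib,ftrt,fkj] -> 14 lines: xdr igkhd pvbin zdncj vtib ftrt fkj ffj lcuxj wtx cll dpljv bjv wwscy
Hunk 2: at line 5 remove [ftrt] add [gjp,eiecw] -> 15 lines: xdr igkhd pvbin zdncj vtib gjp eiecw fkj ffj lcuxj wtx cll dpljv bjv wwscy
Hunk 3: at line 6 remove [eiecw,fkj] add [negn,kjo] -> 15 lines: xdr igkhd pvbin zdncj vtib gjp negn kjo ffj lcuxj wtx cll dpljv bjv wwscy
Hunk 4: at line 5 remove [gjp,negn] add [jkph] -> 14 lines: xdr igkhd pvbin zdncj vtib jkph kjo ffj lcuxj wtx cll dpljv bjv wwscy
Hunk 5: at line 1 remove [pvbin,zdncj] add [wvn,ntg,lcv] -> 15 lines: xdr igkhd wvn ntg lcv vtib jkph kjo ffj lcuxj wtx cll dpljv bjv wwscy
Hunk 6: at line 9 remove [lcuxj,wtx] add [abvlm,mmdoj,ddbcg] -> 16 lines: xdr igkhd wvn ntg lcv vtib jkph kjo ffj abvlm mmdoj ddbcg cll dpljv bjv wwscy
Hunk 7: at line 6 remove [jkph,kjo] add [qdcl,dnam] -> 16 lines: xdr igkhd wvn ntg lcv vtib qdcl dnam ffj abvlm mmdoj ddbcg cll dpljv bjv wwscy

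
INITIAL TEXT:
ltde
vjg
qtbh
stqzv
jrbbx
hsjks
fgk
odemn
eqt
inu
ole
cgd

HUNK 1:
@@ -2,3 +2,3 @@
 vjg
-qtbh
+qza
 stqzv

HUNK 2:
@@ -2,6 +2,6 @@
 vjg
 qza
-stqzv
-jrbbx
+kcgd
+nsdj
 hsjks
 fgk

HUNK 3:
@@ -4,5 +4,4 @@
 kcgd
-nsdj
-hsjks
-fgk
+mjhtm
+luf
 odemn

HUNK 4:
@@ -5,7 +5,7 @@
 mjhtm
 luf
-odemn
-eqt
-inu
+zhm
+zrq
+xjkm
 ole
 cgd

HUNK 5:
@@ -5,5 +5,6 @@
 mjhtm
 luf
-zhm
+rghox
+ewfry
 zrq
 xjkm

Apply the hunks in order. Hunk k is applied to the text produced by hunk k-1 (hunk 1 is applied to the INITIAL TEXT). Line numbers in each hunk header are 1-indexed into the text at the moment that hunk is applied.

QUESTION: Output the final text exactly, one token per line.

Answer: ltde
vjg
qza
kcgd
mjhtm
luf
rghox
ewfry
zrq
xjkm
ole
cgd

Derivation:
Hunk 1: at line 2 remove [qtbh] add [qza] -> 12 lines: ltde vjg qza stqzv jrbbx hsjks fgk odemn eqt inu ole cgd
Hunk 2: at line 2 remove [stqzv,jrbbx] add [kcgd,nsdj] -> 12 lines: ltde vjg qza kcgd nsdj hsjks fgk odemn eqt inu ole cgd
Hunk 3: at line 4 remove [nsdj,hsjks,fgk] add [mjhtm,luf] -> 11 lines: ltde vjg qza kcgd mjhtm luf odemn eqt inu ole cgd
Hunk 4: at line 5 remove [odemn,eqt,inu] add [zhm,zrq,xjkm] -> 11 lines: ltde vjg qza kcgd mjhtm luf zhm zrq xjkm ole cgd
Hunk 5: at line 5 remove [zhm] add [rghox,ewfry] -> 12 lines: ltde vjg qza kcgd mjhtm luf rghox ewfry zrq xjkm ole cgd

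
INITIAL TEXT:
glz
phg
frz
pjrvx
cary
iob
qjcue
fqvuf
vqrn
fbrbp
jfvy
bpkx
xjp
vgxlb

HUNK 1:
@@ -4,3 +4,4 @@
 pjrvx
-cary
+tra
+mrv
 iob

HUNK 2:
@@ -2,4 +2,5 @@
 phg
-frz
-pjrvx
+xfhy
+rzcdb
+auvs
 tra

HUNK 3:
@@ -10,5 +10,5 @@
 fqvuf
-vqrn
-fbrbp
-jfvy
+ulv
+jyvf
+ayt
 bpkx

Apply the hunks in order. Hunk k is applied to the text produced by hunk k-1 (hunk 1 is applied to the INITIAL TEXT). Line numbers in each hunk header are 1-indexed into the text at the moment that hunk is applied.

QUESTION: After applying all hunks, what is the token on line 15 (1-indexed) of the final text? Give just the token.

Answer: xjp

Derivation:
Hunk 1: at line 4 remove [cary] add [tra,mrv] -> 15 lines: glz phg frz pjrvx tra mrv iob qjcue fqvuf vqrn fbrbp jfvy bpkx xjp vgxlb
Hunk 2: at line 2 remove [frz,pjrvx] add [xfhy,rzcdb,auvs] -> 16 lines: glz phg xfhy rzcdb auvs tra mrv iob qjcue fqvuf vqrn fbrbp jfvy bpkx xjp vgxlb
Hunk 3: at line 10 remove [vqrn,fbrbp,jfvy] add [ulv,jyvf,ayt] -> 16 lines: glz phg xfhy rzcdb auvs tra mrv iob qjcue fqvuf ulv jyvf ayt bpkx xjp vgxlb
Final line 15: xjp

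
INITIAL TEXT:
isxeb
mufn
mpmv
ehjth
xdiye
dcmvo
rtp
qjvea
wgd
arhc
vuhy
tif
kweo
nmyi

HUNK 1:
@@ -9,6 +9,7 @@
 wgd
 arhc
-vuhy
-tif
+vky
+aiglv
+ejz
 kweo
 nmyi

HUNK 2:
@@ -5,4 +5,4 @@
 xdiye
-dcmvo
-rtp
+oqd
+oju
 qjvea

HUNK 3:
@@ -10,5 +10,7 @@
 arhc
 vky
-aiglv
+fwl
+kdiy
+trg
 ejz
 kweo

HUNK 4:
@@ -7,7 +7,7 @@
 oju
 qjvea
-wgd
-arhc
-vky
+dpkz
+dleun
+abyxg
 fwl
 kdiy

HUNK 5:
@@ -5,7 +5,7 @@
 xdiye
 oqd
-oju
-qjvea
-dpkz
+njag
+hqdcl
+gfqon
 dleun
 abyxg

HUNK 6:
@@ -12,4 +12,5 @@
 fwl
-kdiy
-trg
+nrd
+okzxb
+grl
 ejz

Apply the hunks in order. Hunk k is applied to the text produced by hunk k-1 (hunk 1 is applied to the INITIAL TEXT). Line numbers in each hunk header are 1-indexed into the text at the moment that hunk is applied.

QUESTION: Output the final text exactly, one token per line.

Answer: isxeb
mufn
mpmv
ehjth
xdiye
oqd
njag
hqdcl
gfqon
dleun
abyxg
fwl
nrd
okzxb
grl
ejz
kweo
nmyi

Derivation:
Hunk 1: at line 9 remove [vuhy,tif] add [vky,aiglv,ejz] -> 15 lines: isxeb mufn mpmv ehjth xdiye dcmvo rtp qjvea wgd arhc vky aiglv ejz kweo nmyi
Hunk 2: at line 5 remove [dcmvo,rtp] add [oqd,oju] -> 15 lines: isxeb mufn mpmv ehjth xdiye oqd oju qjvea wgd arhc vky aiglv ejz kweo nmyi
Hunk 3: at line 10 remove [aiglv] add [fwl,kdiy,trg] -> 17 lines: isxeb mufn mpmv ehjth xdiye oqd oju qjvea wgd arhc vky fwl kdiy trg ejz kweo nmyi
Hunk 4: at line 7 remove [wgd,arhc,vky] add [dpkz,dleun,abyxg] -> 17 lines: isxeb mufn mpmv ehjth xdiye oqd oju qjvea dpkz dleun abyxg fwl kdiy trg ejz kweo nmyi
Hunk 5: at line 5 remove [oju,qjvea,dpkz] add [njag,hqdcl,gfqon] -> 17 lines: isxeb mufn mpmv ehjth xdiye oqd njag hqdcl gfqon dleun abyxg fwl kdiy trg ejz kweo nmyi
Hunk 6: at line 12 remove [kdiy,trg] add [nrd,okzxb,grl] -> 18 lines: isxeb mufn mpmv ehjth xdiye oqd njag hqdcl gfqon dleun abyxg fwl nrd okzxb grl ejz kweo nmyi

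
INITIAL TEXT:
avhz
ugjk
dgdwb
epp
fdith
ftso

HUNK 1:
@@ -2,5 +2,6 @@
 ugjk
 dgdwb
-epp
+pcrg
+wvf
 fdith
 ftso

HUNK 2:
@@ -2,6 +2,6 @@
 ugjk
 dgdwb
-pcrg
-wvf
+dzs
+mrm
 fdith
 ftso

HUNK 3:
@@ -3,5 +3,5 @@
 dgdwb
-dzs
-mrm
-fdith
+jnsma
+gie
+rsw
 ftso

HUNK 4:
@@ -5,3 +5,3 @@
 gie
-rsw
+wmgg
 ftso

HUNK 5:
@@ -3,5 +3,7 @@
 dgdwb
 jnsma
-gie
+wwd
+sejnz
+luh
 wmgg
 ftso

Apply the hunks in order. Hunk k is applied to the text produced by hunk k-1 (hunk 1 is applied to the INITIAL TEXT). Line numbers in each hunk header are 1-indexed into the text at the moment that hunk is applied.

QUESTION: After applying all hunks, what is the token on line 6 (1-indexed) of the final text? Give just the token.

Hunk 1: at line 2 remove [epp] add [pcrg,wvf] -> 7 lines: avhz ugjk dgdwb pcrg wvf fdith ftso
Hunk 2: at line 2 remove [pcrg,wvf] add [dzs,mrm] -> 7 lines: avhz ugjk dgdwb dzs mrm fdith ftso
Hunk 3: at line 3 remove [dzs,mrm,fdith] add [jnsma,gie,rsw] -> 7 lines: avhz ugjk dgdwb jnsma gie rsw ftso
Hunk 4: at line 5 remove [rsw] add [wmgg] -> 7 lines: avhz ugjk dgdwb jnsma gie wmgg ftso
Hunk 5: at line 3 remove [gie] add [wwd,sejnz,luh] -> 9 lines: avhz ugjk dgdwb jnsma wwd sejnz luh wmgg ftso
Final line 6: sejnz

Answer: sejnz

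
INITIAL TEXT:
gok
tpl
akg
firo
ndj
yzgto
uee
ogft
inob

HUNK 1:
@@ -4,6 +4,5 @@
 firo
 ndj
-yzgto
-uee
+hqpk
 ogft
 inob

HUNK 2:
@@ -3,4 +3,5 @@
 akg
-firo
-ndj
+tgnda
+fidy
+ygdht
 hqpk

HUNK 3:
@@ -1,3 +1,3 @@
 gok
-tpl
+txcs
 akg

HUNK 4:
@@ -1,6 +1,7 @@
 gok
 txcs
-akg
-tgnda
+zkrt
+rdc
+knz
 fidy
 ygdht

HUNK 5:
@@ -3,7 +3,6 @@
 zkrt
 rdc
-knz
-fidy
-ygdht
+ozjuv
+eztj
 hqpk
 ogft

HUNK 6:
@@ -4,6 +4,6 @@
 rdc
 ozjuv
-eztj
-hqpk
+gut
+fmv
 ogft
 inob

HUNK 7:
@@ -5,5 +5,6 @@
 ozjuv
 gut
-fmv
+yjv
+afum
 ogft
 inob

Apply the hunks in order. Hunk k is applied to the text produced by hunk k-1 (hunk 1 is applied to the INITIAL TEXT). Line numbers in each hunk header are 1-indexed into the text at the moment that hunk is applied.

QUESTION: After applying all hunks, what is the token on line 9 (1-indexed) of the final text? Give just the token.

Answer: ogft

Derivation:
Hunk 1: at line 4 remove [yzgto,uee] add [hqpk] -> 8 lines: gok tpl akg firo ndj hqpk ogft inob
Hunk 2: at line 3 remove [firo,ndj] add [tgnda,fidy,ygdht] -> 9 lines: gok tpl akg tgnda fidy ygdht hqpk ogft inob
Hunk 3: at line 1 remove [tpl] add [txcs] -> 9 lines: gok txcs akg tgnda fidy ygdht hqpk ogft inob
Hunk 4: at line 1 remove [akg,tgnda] add [zkrt,rdc,knz] -> 10 lines: gok txcs zkrt rdc knz fidy ygdht hqpk ogft inob
Hunk 5: at line 3 remove [knz,fidy,ygdht] add [ozjuv,eztj] -> 9 lines: gok txcs zkrt rdc ozjuv eztj hqpk ogft inob
Hunk 6: at line 4 remove [eztj,hqpk] add [gut,fmv] -> 9 lines: gok txcs zkrt rdc ozjuv gut fmv ogft inob
Hunk 7: at line 5 remove [fmv] add [yjv,afum] -> 10 lines: gok txcs zkrt rdc ozjuv gut yjv afum ogft inob
Final line 9: ogft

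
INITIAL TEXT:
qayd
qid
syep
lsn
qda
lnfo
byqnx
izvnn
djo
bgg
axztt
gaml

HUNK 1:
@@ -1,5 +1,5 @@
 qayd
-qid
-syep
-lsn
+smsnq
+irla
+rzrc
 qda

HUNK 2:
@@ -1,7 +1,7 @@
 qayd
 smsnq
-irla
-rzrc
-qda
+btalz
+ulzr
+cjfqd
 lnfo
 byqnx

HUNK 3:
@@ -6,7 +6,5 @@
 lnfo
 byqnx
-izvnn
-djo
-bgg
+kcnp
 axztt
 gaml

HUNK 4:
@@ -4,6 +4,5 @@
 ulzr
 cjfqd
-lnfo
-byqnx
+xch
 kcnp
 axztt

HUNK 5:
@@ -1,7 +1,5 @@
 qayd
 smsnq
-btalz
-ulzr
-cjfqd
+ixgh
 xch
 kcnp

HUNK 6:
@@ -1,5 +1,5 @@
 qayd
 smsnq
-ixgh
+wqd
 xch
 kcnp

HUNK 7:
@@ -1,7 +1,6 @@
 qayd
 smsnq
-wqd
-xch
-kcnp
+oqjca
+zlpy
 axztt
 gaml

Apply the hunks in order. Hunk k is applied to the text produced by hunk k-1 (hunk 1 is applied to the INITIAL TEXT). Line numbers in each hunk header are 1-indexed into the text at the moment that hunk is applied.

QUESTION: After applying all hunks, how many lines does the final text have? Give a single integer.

Hunk 1: at line 1 remove [qid,syep,lsn] add [smsnq,irla,rzrc] -> 12 lines: qayd smsnq irla rzrc qda lnfo byqnx izvnn djo bgg axztt gaml
Hunk 2: at line 1 remove [irla,rzrc,qda] add [btalz,ulzr,cjfqd] -> 12 lines: qayd smsnq btalz ulzr cjfqd lnfo byqnx izvnn djo bgg axztt gaml
Hunk 3: at line 6 remove [izvnn,djo,bgg] add [kcnp] -> 10 lines: qayd smsnq btalz ulzr cjfqd lnfo byqnx kcnp axztt gaml
Hunk 4: at line 4 remove [lnfo,byqnx] add [xch] -> 9 lines: qayd smsnq btalz ulzr cjfqd xch kcnp axztt gaml
Hunk 5: at line 1 remove [btalz,ulzr,cjfqd] add [ixgh] -> 7 lines: qayd smsnq ixgh xch kcnp axztt gaml
Hunk 6: at line 1 remove [ixgh] add [wqd] -> 7 lines: qayd smsnq wqd xch kcnp axztt gaml
Hunk 7: at line 1 remove [wqd,xch,kcnp] add [oqjca,zlpy] -> 6 lines: qayd smsnq oqjca zlpy axztt gaml
Final line count: 6

Answer: 6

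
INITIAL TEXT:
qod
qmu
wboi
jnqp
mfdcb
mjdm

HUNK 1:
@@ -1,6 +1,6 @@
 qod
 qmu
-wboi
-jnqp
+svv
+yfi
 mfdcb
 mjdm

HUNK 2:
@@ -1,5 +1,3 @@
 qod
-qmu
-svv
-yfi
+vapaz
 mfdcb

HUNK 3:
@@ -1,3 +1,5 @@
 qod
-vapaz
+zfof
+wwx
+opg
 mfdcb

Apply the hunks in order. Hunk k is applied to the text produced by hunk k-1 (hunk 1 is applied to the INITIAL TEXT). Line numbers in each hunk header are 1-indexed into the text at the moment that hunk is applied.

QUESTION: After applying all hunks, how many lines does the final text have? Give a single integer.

Answer: 6

Derivation:
Hunk 1: at line 1 remove [wboi,jnqp] add [svv,yfi] -> 6 lines: qod qmu svv yfi mfdcb mjdm
Hunk 2: at line 1 remove [qmu,svv,yfi] add [vapaz] -> 4 lines: qod vapaz mfdcb mjdm
Hunk 3: at line 1 remove [vapaz] add [zfof,wwx,opg] -> 6 lines: qod zfof wwx opg mfdcb mjdm
Final line count: 6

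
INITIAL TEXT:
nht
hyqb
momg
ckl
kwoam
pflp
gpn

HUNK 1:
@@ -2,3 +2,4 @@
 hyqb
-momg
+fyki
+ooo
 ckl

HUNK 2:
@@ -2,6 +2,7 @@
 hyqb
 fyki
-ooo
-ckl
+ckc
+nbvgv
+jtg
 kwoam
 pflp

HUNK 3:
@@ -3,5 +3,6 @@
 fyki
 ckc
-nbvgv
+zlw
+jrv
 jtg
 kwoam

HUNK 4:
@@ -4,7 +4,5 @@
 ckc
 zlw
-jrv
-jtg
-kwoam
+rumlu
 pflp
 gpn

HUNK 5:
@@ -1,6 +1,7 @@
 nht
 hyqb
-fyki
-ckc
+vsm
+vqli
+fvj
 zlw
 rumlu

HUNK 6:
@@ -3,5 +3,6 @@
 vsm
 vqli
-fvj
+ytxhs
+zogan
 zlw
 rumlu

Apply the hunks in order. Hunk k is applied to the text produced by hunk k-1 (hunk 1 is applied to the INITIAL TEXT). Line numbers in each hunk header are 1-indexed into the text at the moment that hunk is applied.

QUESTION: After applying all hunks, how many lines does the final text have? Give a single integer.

Answer: 10

Derivation:
Hunk 1: at line 2 remove [momg] add [fyki,ooo] -> 8 lines: nht hyqb fyki ooo ckl kwoam pflp gpn
Hunk 2: at line 2 remove [ooo,ckl] add [ckc,nbvgv,jtg] -> 9 lines: nht hyqb fyki ckc nbvgv jtg kwoam pflp gpn
Hunk 3: at line 3 remove [nbvgv] add [zlw,jrv] -> 10 lines: nht hyqb fyki ckc zlw jrv jtg kwoam pflp gpn
Hunk 4: at line 4 remove [jrv,jtg,kwoam] add [rumlu] -> 8 lines: nht hyqb fyki ckc zlw rumlu pflp gpn
Hunk 5: at line 1 remove [fyki,ckc] add [vsm,vqli,fvj] -> 9 lines: nht hyqb vsm vqli fvj zlw rumlu pflp gpn
Hunk 6: at line 3 remove [fvj] add [ytxhs,zogan] -> 10 lines: nht hyqb vsm vqli ytxhs zogan zlw rumlu pflp gpn
Final line count: 10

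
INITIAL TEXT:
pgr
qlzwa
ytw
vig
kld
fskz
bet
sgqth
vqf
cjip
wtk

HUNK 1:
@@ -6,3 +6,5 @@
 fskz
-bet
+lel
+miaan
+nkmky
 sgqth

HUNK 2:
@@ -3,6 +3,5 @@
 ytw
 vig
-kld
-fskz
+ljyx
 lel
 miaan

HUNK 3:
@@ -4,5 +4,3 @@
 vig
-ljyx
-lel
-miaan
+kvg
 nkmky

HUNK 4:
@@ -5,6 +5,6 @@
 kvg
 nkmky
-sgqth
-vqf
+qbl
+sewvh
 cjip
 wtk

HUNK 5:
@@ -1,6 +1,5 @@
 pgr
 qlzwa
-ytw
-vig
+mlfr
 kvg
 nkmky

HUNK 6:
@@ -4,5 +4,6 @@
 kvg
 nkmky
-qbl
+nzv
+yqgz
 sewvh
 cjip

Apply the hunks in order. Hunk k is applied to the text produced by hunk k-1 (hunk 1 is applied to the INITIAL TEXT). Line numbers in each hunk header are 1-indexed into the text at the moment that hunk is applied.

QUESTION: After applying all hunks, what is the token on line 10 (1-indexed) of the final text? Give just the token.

Answer: wtk

Derivation:
Hunk 1: at line 6 remove [bet] add [lel,miaan,nkmky] -> 13 lines: pgr qlzwa ytw vig kld fskz lel miaan nkmky sgqth vqf cjip wtk
Hunk 2: at line 3 remove [kld,fskz] add [ljyx] -> 12 lines: pgr qlzwa ytw vig ljyx lel miaan nkmky sgqth vqf cjip wtk
Hunk 3: at line 4 remove [ljyx,lel,miaan] add [kvg] -> 10 lines: pgr qlzwa ytw vig kvg nkmky sgqth vqf cjip wtk
Hunk 4: at line 5 remove [sgqth,vqf] add [qbl,sewvh] -> 10 lines: pgr qlzwa ytw vig kvg nkmky qbl sewvh cjip wtk
Hunk 5: at line 1 remove [ytw,vig] add [mlfr] -> 9 lines: pgr qlzwa mlfr kvg nkmky qbl sewvh cjip wtk
Hunk 6: at line 4 remove [qbl] add [nzv,yqgz] -> 10 lines: pgr qlzwa mlfr kvg nkmky nzv yqgz sewvh cjip wtk
Final line 10: wtk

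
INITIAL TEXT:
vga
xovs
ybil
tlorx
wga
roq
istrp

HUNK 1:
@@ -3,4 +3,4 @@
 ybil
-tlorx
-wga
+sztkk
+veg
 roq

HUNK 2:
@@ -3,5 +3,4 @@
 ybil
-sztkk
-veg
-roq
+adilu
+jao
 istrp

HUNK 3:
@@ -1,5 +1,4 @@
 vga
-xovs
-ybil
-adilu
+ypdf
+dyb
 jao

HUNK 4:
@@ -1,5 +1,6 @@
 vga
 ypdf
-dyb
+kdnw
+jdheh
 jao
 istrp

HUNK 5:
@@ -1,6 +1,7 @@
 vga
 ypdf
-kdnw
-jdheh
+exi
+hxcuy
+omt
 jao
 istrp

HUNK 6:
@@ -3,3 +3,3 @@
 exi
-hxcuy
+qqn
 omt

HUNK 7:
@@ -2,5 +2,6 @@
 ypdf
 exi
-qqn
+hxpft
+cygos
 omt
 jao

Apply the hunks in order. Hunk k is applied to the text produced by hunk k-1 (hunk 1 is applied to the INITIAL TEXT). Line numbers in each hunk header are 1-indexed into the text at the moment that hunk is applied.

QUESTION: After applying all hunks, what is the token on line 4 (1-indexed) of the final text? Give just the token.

Hunk 1: at line 3 remove [tlorx,wga] add [sztkk,veg] -> 7 lines: vga xovs ybil sztkk veg roq istrp
Hunk 2: at line 3 remove [sztkk,veg,roq] add [adilu,jao] -> 6 lines: vga xovs ybil adilu jao istrp
Hunk 3: at line 1 remove [xovs,ybil,adilu] add [ypdf,dyb] -> 5 lines: vga ypdf dyb jao istrp
Hunk 4: at line 1 remove [dyb] add [kdnw,jdheh] -> 6 lines: vga ypdf kdnw jdheh jao istrp
Hunk 5: at line 1 remove [kdnw,jdheh] add [exi,hxcuy,omt] -> 7 lines: vga ypdf exi hxcuy omt jao istrp
Hunk 6: at line 3 remove [hxcuy] add [qqn] -> 7 lines: vga ypdf exi qqn omt jao istrp
Hunk 7: at line 2 remove [qqn] add [hxpft,cygos] -> 8 lines: vga ypdf exi hxpft cygos omt jao istrp
Final line 4: hxpft

Answer: hxpft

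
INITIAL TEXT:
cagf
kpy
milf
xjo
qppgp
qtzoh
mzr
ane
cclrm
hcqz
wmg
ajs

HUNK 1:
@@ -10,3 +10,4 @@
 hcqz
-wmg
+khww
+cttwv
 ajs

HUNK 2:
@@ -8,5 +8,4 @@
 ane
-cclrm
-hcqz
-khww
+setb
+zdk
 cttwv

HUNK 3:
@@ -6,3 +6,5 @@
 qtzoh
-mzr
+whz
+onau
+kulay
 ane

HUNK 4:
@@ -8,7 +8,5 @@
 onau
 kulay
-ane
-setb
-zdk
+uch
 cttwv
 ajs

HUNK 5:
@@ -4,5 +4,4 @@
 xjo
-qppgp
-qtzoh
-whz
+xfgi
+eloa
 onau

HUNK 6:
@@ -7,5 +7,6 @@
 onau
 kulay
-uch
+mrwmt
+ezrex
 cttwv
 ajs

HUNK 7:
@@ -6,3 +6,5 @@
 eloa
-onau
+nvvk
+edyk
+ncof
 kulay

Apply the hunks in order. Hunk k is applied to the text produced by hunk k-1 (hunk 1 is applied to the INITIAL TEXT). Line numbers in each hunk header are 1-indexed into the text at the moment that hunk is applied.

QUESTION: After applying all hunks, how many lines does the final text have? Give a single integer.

Hunk 1: at line 10 remove [wmg] add [khww,cttwv] -> 13 lines: cagf kpy milf xjo qppgp qtzoh mzr ane cclrm hcqz khww cttwv ajs
Hunk 2: at line 8 remove [cclrm,hcqz,khww] add [setb,zdk] -> 12 lines: cagf kpy milf xjo qppgp qtzoh mzr ane setb zdk cttwv ajs
Hunk 3: at line 6 remove [mzr] add [whz,onau,kulay] -> 14 lines: cagf kpy milf xjo qppgp qtzoh whz onau kulay ane setb zdk cttwv ajs
Hunk 4: at line 8 remove [ane,setb,zdk] add [uch] -> 12 lines: cagf kpy milf xjo qppgp qtzoh whz onau kulay uch cttwv ajs
Hunk 5: at line 4 remove [qppgp,qtzoh,whz] add [xfgi,eloa] -> 11 lines: cagf kpy milf xjo xfgi eloa onau kulay uch cttwv ajs
Hunk 6: at line 7 remove [uch] add [mrwmt,ezrex] -> 12 lines: cagf kpy milf xjo xfgi eloa onau kulay mrwmt ezrex cttwv ajs
Hunk 7: at line 6 remove [onau] add [nvvk,edyk,ncof] -> 14 lines: cagf kpy milf xjo xfgi eloa nvvk edyk ncof kulay mrwmt ezrex cttwv ajs
Final line count: 14

Answer: 14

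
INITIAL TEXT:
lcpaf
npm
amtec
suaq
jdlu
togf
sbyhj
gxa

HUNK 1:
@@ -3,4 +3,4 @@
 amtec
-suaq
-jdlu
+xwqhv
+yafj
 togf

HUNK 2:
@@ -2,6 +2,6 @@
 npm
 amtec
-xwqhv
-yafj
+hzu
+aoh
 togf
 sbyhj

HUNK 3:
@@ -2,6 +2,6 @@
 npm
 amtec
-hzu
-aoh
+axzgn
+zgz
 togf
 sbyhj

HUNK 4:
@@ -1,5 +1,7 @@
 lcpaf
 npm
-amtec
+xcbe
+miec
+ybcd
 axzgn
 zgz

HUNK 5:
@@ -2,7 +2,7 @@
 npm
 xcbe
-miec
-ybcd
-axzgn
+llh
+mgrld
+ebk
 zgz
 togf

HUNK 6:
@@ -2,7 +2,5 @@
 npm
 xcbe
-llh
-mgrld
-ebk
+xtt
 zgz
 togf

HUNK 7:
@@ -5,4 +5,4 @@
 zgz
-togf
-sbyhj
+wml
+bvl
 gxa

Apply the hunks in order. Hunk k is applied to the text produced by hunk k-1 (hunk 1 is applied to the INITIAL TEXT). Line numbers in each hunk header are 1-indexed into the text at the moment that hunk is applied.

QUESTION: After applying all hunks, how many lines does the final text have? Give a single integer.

Hunk 1: at line 3 remove [suaq,jdlu] add [xwqhv,yafj] -> 8 lines: lcpaf npm amtec xwqhv yafj togf sbyhj gxa
Hunk 2: at line 2 remove [xwqhv,yafj] add [hzu,aoh] -> 8 lines: lcpaf npm amtec hzu aoh togf sbyhj gxa
Hunk 3: at line 2 remove [hzu,aoh] add [axzgn,zgz] -> 8 lines: lcpaf npm amtec axzgn zgz togf sbyhj gxa
Hunk 4: at line 1 remove [amtec] add [xcbe,miec,ybcd] -> 10 lines: lcpaf npm xcbe miec ybcd axzgn zgz togf sbyhj gxa
Hunk 5: at line 2 remove [miec,ybcd,axzgn] add [llh,mgrld,ebk] -> 10 lines: lcpaf npm xcbe llh mgrld ebk zgz togf sbyhj gxa
Hunk 6: at line 2 remove [llh,mgrld,ebk] add [xtt] -> 8 lines: lcpaf npm xcbe xtt zgz togf sbyhj gxa
Hunk 7: at line 5 remove [togf,sbyhj] add [wml,bvl] -> 8 lines: lcpaf npm xcbe xtt zgz wml bvl gxa
Final line count: 8

Answer: 8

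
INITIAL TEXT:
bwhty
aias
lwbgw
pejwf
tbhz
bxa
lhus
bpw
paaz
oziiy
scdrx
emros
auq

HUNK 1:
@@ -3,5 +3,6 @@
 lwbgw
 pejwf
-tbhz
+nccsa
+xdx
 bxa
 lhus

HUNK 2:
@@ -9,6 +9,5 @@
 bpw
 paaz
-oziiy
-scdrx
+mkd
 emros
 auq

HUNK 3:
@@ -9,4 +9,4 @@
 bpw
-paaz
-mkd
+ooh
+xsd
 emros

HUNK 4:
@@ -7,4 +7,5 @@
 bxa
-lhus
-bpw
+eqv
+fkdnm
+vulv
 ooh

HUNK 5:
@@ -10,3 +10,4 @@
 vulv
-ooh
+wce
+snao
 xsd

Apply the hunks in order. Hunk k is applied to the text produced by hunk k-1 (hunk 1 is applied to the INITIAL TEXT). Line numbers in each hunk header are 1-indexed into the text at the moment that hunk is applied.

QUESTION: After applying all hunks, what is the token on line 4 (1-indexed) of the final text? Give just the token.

Answer: pejwf

Derivation:
Hunk 1: at line 3 remove [tbhz] add [nccsa,xdx] -> 14 lines: bwhty aias lwbgw pejwf nccsa xdx bxa lhus bpw paaz oziiy scdrx emros auq
Hunk 2: at line 9 remove [oziiy,scdrx] add [mkd] -> 13 lines: bwhty aias lwbgw pejwf nccsa xdx bxa lhus bpw paaz mkd emros auq
Hunk 3: at line 9 remove [paaz,mkd] add [ooh,xsd] -> 13 lines: bwhty aias lwbgw pejwf nccsa xdx bxa lhus bpw ooh xsd emros auq
Hunk 4: at line 7 remove [lhus,bpw] add [eqv,fkdnm,vulv] -> 14 lines: bwhty aias lwbgw pejwf nccsa xdx bxa eqv fkdnm vulv ooh xsd emros auq
Hunk 5: at line 10 remove [ooh] add [wce,snao] -> 15 lines: bwhty aias lwbgw pejwf nccsa xdx bxa eqv fkdnm vulv wce snao xsd emros auq
Final line 4: pejwf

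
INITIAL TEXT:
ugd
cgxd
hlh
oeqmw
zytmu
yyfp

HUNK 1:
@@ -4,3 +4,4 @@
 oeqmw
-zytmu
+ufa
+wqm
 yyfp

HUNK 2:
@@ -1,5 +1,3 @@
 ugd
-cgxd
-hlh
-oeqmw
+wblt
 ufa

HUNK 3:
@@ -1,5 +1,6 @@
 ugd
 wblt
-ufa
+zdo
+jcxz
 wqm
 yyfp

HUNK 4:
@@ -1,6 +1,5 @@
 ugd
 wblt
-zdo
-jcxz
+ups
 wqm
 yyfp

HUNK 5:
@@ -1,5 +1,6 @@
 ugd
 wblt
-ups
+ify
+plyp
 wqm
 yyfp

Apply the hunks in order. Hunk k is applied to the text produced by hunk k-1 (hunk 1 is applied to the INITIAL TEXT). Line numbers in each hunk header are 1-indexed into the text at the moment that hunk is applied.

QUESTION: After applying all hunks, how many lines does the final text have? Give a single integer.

Answer: 6

Derivation:
Hunk 1: at line 4 remove [zytmu] add [ufa,wqm] -> 7 lines: ugd cgxd hlh oeqmw ufa wqm yyfp
Hunk 2: at line 1 remove [cgxd,hlh,oeqmw] add [wblt] -> 5 lines: ugd wblt ufa wqm yyfp
Hunk 3: at line 1 remove [ufa] add [zdo,jcxz] -> 6 lines: ugd wblt zdo jcxz wqm yyfp
Hunk 4: at line 1 remove [zdo,jcxz] add [ups] -> 5 lines: ugd wblt ups wqm yyfp
Hunk 5: at line 1 remove [ups] add [ify,plyp] -> 6 lines: ugd wblt ify plyp wqm yyfp
Final line count: 6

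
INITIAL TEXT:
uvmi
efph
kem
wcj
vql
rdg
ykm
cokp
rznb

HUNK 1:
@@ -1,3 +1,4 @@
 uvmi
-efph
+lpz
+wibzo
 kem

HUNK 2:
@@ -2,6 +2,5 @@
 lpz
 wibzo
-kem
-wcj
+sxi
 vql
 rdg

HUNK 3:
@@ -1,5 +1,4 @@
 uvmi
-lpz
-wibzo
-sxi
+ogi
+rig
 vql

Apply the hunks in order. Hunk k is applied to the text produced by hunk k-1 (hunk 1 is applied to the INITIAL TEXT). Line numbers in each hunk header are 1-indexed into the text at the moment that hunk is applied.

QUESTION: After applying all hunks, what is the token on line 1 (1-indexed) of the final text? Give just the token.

Answer: uvmi

Derivation:
Hunk 1: at line 1 remove [efph] add [lpz,wibzo] -> 10 lines: uvmi lpz wibzo kem wcj vql rdg ykm cokp rznb
Hunk 2: at line 2 remove [kem,wcj] add [sxi] -> 9 lines: uvmi lpz wibzo sxi vql rdg ykm cokp rznb
Hunk 3: at line 1 remove [lpz,wibzo,sxi] add [ogi,rig] -> 8 lines: uvmi ogi rig vql rdg ykm cokp rznb
Final line 1: uvmi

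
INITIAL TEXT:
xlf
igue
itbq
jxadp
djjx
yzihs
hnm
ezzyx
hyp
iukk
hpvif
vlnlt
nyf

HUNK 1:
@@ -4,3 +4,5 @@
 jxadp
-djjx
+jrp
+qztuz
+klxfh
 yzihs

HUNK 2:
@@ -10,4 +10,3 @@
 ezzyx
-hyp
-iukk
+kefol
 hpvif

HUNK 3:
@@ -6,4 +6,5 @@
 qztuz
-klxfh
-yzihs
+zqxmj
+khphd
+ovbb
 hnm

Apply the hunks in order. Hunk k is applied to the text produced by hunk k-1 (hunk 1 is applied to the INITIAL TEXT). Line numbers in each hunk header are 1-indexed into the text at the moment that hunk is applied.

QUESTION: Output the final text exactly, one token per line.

Answer: xlf
igue
itbq
jxadp
jrp
qztuz
zqxmj
khphd
ovbb
hnm
ezzyx
kefol
hpvif
vlnlt
nyf

Derivation:
Hunk 1: at line 4 remove [djjx] add [jrp,qztuz,klxfh] -> 15 lines: xlf igue itbq jxadp jrp qztuz klxfh yzihs hnm ezzyx hyp iukk hpvif vlnlt nyf
Hunk 2: at line 10 remove [hyp,iukk] add [kefol] -> 14 lines: xlf igue itbq jxadp jrp qztuz klxfh yzihs hnm ezzyx kefol hpvif vlnlt nyf
Hunk 3: at line 6 remove [klxfh,yzihs] add [zqxmj,khphd,ovbb] -> 15 lines: xlf igue itbq jxadp jrp qztuz zqxmj khphd ovbb hnm ezzyx kefol hpvif vlnlt nyf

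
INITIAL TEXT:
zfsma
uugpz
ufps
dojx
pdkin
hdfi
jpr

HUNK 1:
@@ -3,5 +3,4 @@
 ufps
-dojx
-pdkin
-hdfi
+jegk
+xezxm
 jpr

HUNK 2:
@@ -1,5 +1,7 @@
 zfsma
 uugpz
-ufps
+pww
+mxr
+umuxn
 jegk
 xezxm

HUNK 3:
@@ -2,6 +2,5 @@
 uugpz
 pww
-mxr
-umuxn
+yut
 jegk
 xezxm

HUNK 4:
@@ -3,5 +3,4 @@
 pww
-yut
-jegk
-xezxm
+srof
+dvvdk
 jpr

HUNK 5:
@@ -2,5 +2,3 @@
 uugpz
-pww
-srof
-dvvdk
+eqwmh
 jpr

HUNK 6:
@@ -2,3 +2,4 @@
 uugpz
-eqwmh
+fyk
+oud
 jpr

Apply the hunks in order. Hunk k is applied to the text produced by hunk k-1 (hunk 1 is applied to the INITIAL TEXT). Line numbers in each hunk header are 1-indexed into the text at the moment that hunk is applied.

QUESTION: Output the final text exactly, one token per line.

Answer: zfsma
uugpz
fyk
oud
jpr

Derivation:
Hunk 1: at line 3 remove [dojx,pdkin,hdfi] add [jegk,xezxm] -> 6 lines: zfsma uugpz ufps jegk xezxm jpr
Hunk 2: at line 1 remove [ufps] add [pww,mxr,umuxn] -> 8 lines: zfsma uugpz pww mxr umuxn jegk xezxm jpr
Hunk 3: at line 2 remove [mxr,umuxn] add [yut] -> 7 lines: zfsma uugpz pww yut jegk xezxm jpr
Hunk 4: at line 3 remove [yut,jegk,xezxm] add [srof,dvvdk] -> 6 lines: zfsma uugpz pww srof dvvdk jpr
Hunk 5: at line 2 remove [pww,srof,dvvdk] add [eqwmh] -> 4 lines: zfsma uugpz eqwmh jpr
Hunk 6: at line 2 remove [eqwmh] add [fyk,oud] -> 5 lines: zfsma uugpz fyk oud jpr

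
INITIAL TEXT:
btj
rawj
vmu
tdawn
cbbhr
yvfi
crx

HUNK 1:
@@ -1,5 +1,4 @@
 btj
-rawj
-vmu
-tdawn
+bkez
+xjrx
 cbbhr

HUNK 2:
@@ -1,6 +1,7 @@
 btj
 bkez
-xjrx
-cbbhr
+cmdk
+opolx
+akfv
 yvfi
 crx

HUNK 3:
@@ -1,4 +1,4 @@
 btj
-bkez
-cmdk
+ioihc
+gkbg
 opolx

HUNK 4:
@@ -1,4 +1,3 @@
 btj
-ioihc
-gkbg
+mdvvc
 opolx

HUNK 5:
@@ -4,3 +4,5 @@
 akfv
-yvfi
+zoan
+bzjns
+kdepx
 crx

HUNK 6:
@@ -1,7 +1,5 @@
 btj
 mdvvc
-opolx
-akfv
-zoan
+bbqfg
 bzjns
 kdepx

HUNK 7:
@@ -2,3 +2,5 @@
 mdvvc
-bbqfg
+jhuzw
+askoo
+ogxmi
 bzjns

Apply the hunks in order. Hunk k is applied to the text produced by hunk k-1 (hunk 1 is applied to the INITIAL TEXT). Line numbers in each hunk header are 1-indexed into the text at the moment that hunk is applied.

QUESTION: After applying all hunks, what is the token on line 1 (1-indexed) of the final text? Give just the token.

Hunk 1: at line 1 remove [rawj,vmu,tdawn] add [bkez,xjrx] -> 6 lines: btj bkez xjrx cbbhr yvfi crx
Hunk 2: at line 1 remove [xjrx,cbbhr] add [cmdk,opolx,akfv] -> 7 lines: btj bkez cmdk opolx akfv yvfi crx
Hunk 3: at line 1 remove [bkez,cmdk] add [ioihc,gkbg] -> 7 lines: btj ioihc gkbg opolx akfv yvfi crx
Hunk 4: at line 1 remove [ioihc,gkbg] add [mdvvc] -> 6 lines: btj mdvvc opolx akfv yvfi crx
Hunk 5: at line 4 remove [yvfi] add [zoan,bzjns,kdepx] -> 8 lines: btj mdvvc opolx akfv zoan bzjns kdepx crx
Hunk 6: at line 1 remove [opolx,akfv,zoan] add [bbqfg] -> 6 lines: btj mdvvc bbqfg bzjns kdepx crx
Hunk 7: at line 2 remove [bbqfg] add [jhuzw,askoo,ogxmi] -> 8 lines: btj mdvvc jhuzw askoo ogxmi bzjns kdepx crx
Final line 1: btj

Answer: btj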